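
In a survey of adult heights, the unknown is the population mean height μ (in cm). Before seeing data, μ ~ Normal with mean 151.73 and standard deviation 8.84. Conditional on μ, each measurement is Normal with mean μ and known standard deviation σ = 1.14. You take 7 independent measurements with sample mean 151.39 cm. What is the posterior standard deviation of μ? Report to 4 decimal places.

For Normal data with known variance σ², a Normal(μ₀, σ₀²) prior on μ is conjugate. Posterior precision = 1/σ₀² + n/σ²; posterior mean is the precision-weighted average of μ₀ and x̄.
σ₀² = 8.84² = 78.1456, σ² = 1.14² = 1.2996; σ² + n·σ₀² = 1.2996 + 7·78.1456 = 548.3188.
Posterior precision = 1/σ₀² + n/σ² = 1/78.1456 + 7/1.2996 = (σ² + n·σ₀²)/(σ₀²σ²) = 548.3188/(78.1456·1.2996); posterior variance σₙ² = σ₀²σ²/(σ² + n·σ₀²) = 78.1456·1.2996/548.3188 = 0.185217.
Posterior SD = √σₙ² = √(78.1456·1.2996/548.3188) = 0.4304.

0.4304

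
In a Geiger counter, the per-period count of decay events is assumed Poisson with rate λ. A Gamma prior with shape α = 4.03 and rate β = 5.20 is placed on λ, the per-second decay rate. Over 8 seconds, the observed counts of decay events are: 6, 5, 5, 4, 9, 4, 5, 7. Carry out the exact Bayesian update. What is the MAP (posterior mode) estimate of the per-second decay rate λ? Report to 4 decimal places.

With a Gamma(shape α, rate β) prior, the Poisson likelihood is conjugate: the posterior is Gamma(α + ΣXᵢ, β + n).
Sum of counts S = 45 over n = 8 seconds.
Posterior: Gamma(α+S, β+n) = Gamma(4.03+45, 5.20+8) = Gamma(49.03, 13.20).
Mode of Gamma(α,β) for α≥1 is (α−1)/β = 48.03/13.20 = 3.6386.

3.6386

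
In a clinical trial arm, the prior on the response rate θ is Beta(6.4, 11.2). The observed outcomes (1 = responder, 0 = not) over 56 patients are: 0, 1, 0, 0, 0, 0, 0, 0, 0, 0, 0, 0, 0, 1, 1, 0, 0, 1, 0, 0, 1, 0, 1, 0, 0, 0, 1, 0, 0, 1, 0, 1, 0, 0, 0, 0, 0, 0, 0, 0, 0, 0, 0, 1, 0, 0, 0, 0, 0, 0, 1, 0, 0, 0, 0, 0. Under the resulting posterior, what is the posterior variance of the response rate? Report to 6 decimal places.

The Beta prior is conjugate to a Binomial/Bernoulli likelihood; the update adds successes to α and failures to β.
Posterior: Beta(α+k, β+n−k) = Beta(6.4+11, 11.2+45) = Beta(17.4, 56.2).
Var = αβ/((α+β)²(α+β+1)) = 17.4·56.2/(73.6²·74.6) = 0.002420.

0.002420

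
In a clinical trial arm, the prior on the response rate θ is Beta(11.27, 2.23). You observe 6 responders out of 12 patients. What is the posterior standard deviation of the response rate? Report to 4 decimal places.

The Beta prior is conjugate to a Binomial/Bernoulli likelihood; the update adds successes to α and failures to β.
Posterior: Beta(α+k, β+n−k) = Beta(11.27+6, 2.23+6) = Beta(17.27, 8.23).
Var = αβ/((α+β)²(α+β+1)) = 17.27·8.23/(25.50²·26.50) = 0.00824833; SD = √0.00824833 = 0.0908.

0.0908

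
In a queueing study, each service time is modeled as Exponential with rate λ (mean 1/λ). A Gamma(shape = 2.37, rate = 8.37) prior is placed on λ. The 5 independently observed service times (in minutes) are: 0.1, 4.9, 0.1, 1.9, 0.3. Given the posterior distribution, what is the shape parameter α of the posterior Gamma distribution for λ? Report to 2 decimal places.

With a Gamma(shape α, rate β) prior on the exponential rate λ, the posterior after n observations with total T = Σxᵢ is Gamma(α+n, β+T).
Sum of observations T = 7.3 minutes; n = 5.
Posterior: Gamma(2.37+5, 8.37+7.3) = Gamma(7.37, 15.67).
Posterior α = 7.37.

7.37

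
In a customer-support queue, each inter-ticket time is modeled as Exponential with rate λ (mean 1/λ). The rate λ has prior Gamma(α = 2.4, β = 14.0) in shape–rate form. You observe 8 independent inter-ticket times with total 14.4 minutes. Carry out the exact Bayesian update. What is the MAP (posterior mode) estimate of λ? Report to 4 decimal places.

0.3310

With a Gamma(shape α, rate β) prior on the exponential rate λ, the posterior after n observations with total T = Σxᵢ is Gamma(α+n, β+T).
Posterior: Gamma(2.4+8, 14.0+14.4) = Gamma(10.4, 28.4).
Mode = (α−1)/β = 0.3310.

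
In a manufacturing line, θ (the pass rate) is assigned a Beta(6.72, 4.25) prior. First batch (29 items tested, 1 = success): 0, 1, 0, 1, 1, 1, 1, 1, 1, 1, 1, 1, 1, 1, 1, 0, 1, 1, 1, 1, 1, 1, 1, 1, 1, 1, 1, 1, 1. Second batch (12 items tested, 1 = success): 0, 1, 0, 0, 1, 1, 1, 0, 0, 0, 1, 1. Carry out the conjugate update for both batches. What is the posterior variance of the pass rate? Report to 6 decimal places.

0.003586

The Beta prior is conjugate to a Binomial/Bernoulli likelihood; the update adds successes to α and failures to β.
After batch 1: Beta(6.72+26, 4.25+3) = Beta(32.72, 7.25).
After batch 2: Beta(32.72+6, 7.25+6) = Beta(38.72, 13.25).
Var = αβ/((α+β)²(α+β+1)) = 38.72·13.25/(51.97²·52.97) = 0.003586.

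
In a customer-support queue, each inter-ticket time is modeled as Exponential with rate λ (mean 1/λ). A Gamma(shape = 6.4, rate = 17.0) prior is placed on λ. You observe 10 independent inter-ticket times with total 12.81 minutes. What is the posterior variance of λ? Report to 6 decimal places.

With a Gamma(shape α, rate β) prior on the exponential rate λ, the posterior after n observations with total T = Σxᵢ is Gamma(α+n, β+T).
Posterior: Gamma(6.4+10, 17.0+12.81) = Gamma(16.4, 29.81).
Var = α/β² = 0.018455.

0.018455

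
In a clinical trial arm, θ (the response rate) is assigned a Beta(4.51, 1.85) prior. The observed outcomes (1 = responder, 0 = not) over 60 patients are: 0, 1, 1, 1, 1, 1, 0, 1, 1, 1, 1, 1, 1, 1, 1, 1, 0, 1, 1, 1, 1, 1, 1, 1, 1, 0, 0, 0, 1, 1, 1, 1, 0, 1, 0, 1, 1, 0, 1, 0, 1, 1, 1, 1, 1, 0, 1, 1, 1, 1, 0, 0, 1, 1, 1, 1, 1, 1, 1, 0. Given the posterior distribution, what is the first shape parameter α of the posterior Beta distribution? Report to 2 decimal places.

50.51

The Beta prior is conjugate to a Binomial/Bernoulli likelihood; the update adds successes to α and failures to β.
Posterior: Beta(α+k, β+n−k) = Beta(4.51+46, 1.85+14) = Beta(50.51, 15.85).
Posterior α = 50.51.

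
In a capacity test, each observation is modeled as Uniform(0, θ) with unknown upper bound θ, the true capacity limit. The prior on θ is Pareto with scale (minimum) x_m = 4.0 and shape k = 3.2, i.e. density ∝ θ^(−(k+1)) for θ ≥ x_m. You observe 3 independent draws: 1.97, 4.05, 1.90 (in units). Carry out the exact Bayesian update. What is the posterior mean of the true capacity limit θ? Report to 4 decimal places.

4.8288

A Pareto(scale x_m, shape k) prior on the upper bound θ of Uniform(0, θ) is conjugate: posterior is Pareto(max(x_m, max xᵢ), k + n).
Sample maximum = 4.05; prior scale x_m = 4.0 → posterior scale = max = 4.05.
Posterior shape = 3.2 + 3 = 6.2.
E[θ|data] = k·x_m/(k−1) = 6.2·4.05/5.2 = 4.8288.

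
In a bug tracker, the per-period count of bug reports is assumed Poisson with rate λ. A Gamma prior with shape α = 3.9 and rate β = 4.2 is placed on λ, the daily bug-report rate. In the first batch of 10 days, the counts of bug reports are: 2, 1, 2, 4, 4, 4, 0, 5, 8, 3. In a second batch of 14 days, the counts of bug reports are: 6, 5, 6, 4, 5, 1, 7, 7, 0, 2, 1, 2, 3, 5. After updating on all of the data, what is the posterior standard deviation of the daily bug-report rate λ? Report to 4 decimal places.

0.3381

With a Gamma(shape α, rate β) prior, the Poisson likelihood is conjugate: the posterior is Gamma(α + ΣXᵢ, β + n).
Batch 1: sum of counts S = 33 over n = 10 days.
After batch 1: Gamma(α+S, β+n) = Gamma(3.9+33, 4.2+10) = Gamma(36.9, 14.2).
Batch 2: sum of counts S = 54 over n = 14 days.
After batch 2: Gamma(α+S, β+n) = Gamma(36.9+54, 14.2+14) = Gamma(90.9, 28.2).
SD = √α/β = √90.9/28.2 = 0.3381.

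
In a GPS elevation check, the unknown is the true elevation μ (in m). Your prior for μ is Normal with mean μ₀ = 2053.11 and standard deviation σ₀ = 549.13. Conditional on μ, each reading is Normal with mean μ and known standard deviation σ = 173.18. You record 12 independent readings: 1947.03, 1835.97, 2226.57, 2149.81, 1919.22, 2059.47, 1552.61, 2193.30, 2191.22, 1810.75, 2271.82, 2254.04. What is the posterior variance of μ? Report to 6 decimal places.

For Normal data with known variance σ², a Normal(μ₀, σ₀²) prior on μ is conjugate. Posterior precision = 1/σ₀² + n/σ²; posterior mean is the precision-weighted average of μ₀ and x̄.
σ₀² = 549.13² = 301543.7569, σ² = 173.18² = 29991.3124; σ² + n·σ₀² = 29991.3124 + 12·301543.7569 = 3648516.3952.
Posterior precision = 1/σ₀² + n/σ² = 1/301543.7569 + 12/29991.3124 = (σ² + n·σ₀²)/(σ₀²σ²) = 3648516.3952/(301543.7569·29991.3124); posterior variance σₙ² = σ₀²σ²/(σ² + n·σ₀²) = 301543.7569·29991.3124/3648516.3952 = 2478.731637.

2478.731637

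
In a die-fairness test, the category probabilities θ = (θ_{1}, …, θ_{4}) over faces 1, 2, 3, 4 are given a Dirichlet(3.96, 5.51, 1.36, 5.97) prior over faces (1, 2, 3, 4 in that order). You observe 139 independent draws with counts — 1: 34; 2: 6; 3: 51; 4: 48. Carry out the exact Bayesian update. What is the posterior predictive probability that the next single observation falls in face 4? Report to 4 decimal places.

The Dirichlet prior is conjugate to the Multinomial likelihood: each posterior αⱼ = prior αⱼ + observed count nⱼ.
Posterior concentration: (37.96, 11.51, 52.36, 53.97), total = 155.80.
P(next = 4 | data) = α_{4}/Σα = 0.3464.

0.3464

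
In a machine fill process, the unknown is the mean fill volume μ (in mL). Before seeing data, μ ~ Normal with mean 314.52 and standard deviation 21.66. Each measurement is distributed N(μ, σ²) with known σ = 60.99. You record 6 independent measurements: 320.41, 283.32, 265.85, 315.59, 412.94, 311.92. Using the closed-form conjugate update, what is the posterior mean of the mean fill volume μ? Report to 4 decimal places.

316.1648

For Normal data with known variance σ², a Normal(μ₀, σ₀²) prior on μ is conjugate. Posterior precision = 1/σ₀² + n/σ²; posterior mean is the precision-weighted average of μ₀ and x̄.
Σxᵢ = 320.41 + 283.32 + 265.85 + 315.59 + 412.94 + 311.92 = 1910.03, so n·x̄ = 1910.03.
σ₀² = 21.66² = 469.1556, σ² = 60.99² = 3719.7801; σ² + n·σ₀² = 3719.7801 + 6·469.1556 = 6534.7137.
Posterior mean = (μ₀/σ₀² + n·x̄/σ²)/(1/σ₀² + n/σ²) = (σ²·μ₀ + σ₀²·n·x̄)/(σ² + n·σ₀²) = (3719.7801·314.52 + 469.1556·1910.03)/6534.7137 = 2066046.50772/6534.7137 = 316.1648.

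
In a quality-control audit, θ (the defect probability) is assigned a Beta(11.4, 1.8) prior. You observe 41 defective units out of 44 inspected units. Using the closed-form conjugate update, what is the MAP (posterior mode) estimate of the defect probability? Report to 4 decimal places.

The Beta prior is conjugate to a Binomial/Bernoulli likelihood; the update adds successes to α and failures to β.
Posterior: Beta(α+k, β+n−k) = Beta(11.4+41, 1.8+3) = Beta(52.4, 4.8).
Mode of Beta(a,b) for a,b>1 is (a−1)/(a+b−2) = 51.4/55.2 = 0.9312.

0.9312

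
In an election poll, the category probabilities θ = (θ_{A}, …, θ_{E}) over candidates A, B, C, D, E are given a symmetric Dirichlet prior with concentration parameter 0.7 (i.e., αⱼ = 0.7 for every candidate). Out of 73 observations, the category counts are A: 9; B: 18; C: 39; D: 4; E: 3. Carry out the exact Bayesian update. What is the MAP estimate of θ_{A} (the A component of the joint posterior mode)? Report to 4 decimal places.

0.1217

The Dirichlet prior is conjugate to the Multinomial likelihood: each posterior αⱼ = prior αⱼ + observed count nⱼ.
Posterior concentration: (9.7, 18.7, 39.7, 4.7, 3.7), total = 76.5.
Joint mode component: (α_{A}−1)/(Σα−K) = 8.7/71.5 = 0.1217.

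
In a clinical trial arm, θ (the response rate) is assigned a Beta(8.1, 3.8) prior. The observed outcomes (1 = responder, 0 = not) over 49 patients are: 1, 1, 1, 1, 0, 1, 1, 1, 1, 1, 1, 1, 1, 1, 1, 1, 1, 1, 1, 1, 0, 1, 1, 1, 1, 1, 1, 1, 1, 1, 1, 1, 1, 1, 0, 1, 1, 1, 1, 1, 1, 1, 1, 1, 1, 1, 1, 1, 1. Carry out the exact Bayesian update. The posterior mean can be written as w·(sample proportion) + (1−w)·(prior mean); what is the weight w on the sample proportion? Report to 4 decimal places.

The Beta prior is conjugate to a Binomial/Bernoulli likelihood; the update adds successes to α and failures to β.
Posterior mean = (α₀+k)/(α₀+β₀+n) = [n/(α₀+β₀+n)]·(k/n) + [(α₀+β₀)/(α₀+β₀+n)]·α₀/(α₀+β₀), so only n and the prior enter the weight.
The weight on the data is w = n/(α₀+β₀+n) = 49/(8.1+3.8+49) = 49/60.9 = 0.8046.

0.8046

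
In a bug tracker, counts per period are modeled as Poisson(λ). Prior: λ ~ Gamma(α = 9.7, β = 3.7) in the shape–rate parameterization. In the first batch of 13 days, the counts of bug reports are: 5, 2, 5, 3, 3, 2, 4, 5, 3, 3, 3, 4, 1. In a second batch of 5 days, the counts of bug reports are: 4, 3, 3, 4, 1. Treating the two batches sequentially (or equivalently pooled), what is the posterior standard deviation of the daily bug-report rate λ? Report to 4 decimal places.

0.3792

With a Gamma(shape α, rate β) prior, the Poisson likelihood is conjugate: the posterior is Gamma(α + ΣXᵢ, β + n).
Batch 1: sum of counts S = 43 over n = 13 days.
After batch 1: Gamma(α+S, β+n) = Gamma(9.7+43, 3.7+13) = Gamma(52.7, 16.7).
Batch 2: sum of counts S = 15 over n = 5 days.
After batch 2: Gamma(α+S, β+n) = Gamma(52.7+15, 16.7+5) = Gamma(67.7, 21.7).
SD = √α/β = √67.7/21.7 = 0.3792.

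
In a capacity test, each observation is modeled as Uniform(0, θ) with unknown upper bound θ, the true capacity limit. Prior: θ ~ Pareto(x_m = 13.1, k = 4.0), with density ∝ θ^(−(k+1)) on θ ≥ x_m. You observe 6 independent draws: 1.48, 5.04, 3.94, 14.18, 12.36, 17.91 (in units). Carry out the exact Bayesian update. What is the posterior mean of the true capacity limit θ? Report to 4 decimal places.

A Pareto(scale x_m, shape k) prior on the upper bound θ of Uniform(0, θ) is conjugate: posterior is Pareto(max(x_m, max xᵢ), k + n).
Sample maximum = 17.91; prior scale x_m = 13.1 → posterior scale = max = 17.91.
Posterior shape = 4.0 + 6 = 10.0.
E[θ|data] = k·x_m/(k−1) = 10.0·17.91/9.0 = 19.9000.

19.9000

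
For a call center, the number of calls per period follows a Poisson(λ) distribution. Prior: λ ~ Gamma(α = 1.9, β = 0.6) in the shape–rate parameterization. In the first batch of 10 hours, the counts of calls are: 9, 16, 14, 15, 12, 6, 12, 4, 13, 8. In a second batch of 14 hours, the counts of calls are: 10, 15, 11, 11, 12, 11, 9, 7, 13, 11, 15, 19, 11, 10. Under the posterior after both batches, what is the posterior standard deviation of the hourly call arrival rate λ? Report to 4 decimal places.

With a Gamma(shape α, rate β) prior, the Poisson likelihood is conjugate: the posterior is Gamma(α + ΣXᵢ, β + n).
Batch 1: sum of counts S = 109 over n = 10 hours.
After batch 1: Gamma(α+S, β+n) = Gamma(1.9+109, 0.6+10) = Gamma(110.9, 10.6).
Batch 2: sum of counts S = 165 over n = 14 hours.
After batch 2: Gamma(α+S, β+n) = Gamma(110.9+165, 10.6+14) = Gamma(275.9, 24.6).
SD = √α/β = √275.9/24.6 = 0.6752.

0.6752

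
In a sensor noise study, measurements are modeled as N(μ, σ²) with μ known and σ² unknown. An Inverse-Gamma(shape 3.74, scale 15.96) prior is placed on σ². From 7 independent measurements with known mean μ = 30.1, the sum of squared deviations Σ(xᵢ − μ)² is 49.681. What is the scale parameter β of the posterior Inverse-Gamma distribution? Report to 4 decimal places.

40.8005

With known mean μ and an Inverse-Gamma(α, β) prior on σ², the Normal likelihood is conjugate: posterior is Inv-Gamma(α + n/2, β + Σ(xᵢ−μ)²/2).
Posterior: Inv-Gamma(3.74 + 7/2, 15.96 + 49.681/2) = Inv-Gamma(7.24, 40.8005).
Posterior β = 40.8005.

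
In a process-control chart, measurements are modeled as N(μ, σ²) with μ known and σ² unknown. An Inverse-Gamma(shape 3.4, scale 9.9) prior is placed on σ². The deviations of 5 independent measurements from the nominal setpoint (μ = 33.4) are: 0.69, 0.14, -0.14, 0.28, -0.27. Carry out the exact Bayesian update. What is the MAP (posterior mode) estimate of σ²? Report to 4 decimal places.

1.4831

With known mean μ and an Inverse-Gamma(α, β) prior on σ², the Normal likelihood is conjugate: posterior is Inv-Gamma(α + n/2, β + Σ(xᵢ−μ)²/2).
Σ(xᵢ−μ)² = (0.69)² + (0.14)² + (-0.14)² + (0.28)² + (-0.27)² = 0.6666.
Posterior: Inv-Gamma(3.4 + 5/2, 9.9 + 0.6666/2) = Inv-Gamma(5.90, 10.23330).
Mode = β/(α+1) = 10.23330/6.90 = 1.4831.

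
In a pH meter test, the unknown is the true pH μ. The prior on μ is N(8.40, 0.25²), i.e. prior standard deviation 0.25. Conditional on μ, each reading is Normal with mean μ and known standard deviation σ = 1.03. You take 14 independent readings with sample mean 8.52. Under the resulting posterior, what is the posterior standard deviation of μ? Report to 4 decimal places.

For Normal data with known variance σ², a Normal(μ₀, σ₀²) prior on μ is conjugate. Posterior precision = 1/σ₀² + n/σ²; posterior mean is the precision-weighted average of μ₀ and x̄.
σ₀² = 0.25² = 0.0625, σ² = 1.03² = 1.0609; σ² + n·σ₀² = 1.0609 + 14·0.0625 = 1.9359.
Posterior precision = 1/σ₀² + n/σ² = 1/0.0625 + 14/1.0609 = (σ² + n·σ₀²)/(σ₀²σ²) = 1.9359/(0.0625·1.0609); posterior variance σₙ² = σ₀²σ²/(σ² + n·σ₀²) = 0.0625·1.0609/1.9359 = 0.034251.
Posterior SD = √σₙ² = √(0.0625·1.0609/1.9359) = 0.1851.

0.1851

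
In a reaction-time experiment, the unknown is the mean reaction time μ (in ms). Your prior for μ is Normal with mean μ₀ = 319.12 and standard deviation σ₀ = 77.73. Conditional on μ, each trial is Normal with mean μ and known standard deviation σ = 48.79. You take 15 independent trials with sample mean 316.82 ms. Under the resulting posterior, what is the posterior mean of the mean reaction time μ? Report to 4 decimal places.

316.8789

For Normal data with known variance σ², a Normal(μ₀, σ₀²) prior on μ is conjugate. Posterior precision = 1/σ₀² + n/σ²; posterior mean is the precision-weighted average of μ₀ and x̄.
n·x̄ = 15·316.82 = 4752.3.
σ₀² = 77.73² = 6041.9529, σ² = 48.79² = 2380.4641; σ² + n·σ₀² = 2380.4641 + 15·6041.9529 = 93009.7576.
Posterior mean = (μ₀/σ₀² + n·x̄/σ²)/(1/σ₀² + n/σ²) = (σ²·μ₀ + σ₀²·n·x̄)/(σ² + n·σ₀²) = (2380.4641·319.12 + 6041.9529·4752.3)/93009.7576 = 29472826.470262/93009.7576 = 316.8789.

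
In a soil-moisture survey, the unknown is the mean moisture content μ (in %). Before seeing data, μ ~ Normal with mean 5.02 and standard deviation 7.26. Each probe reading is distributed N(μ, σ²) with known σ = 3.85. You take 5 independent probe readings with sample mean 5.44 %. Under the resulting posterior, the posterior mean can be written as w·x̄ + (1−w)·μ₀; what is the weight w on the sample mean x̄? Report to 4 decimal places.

For Normal data with known variance σ², a Normal(μ₀, σ₀²) prior on μ is conjugate. Posterior precision = 1/σ₀² + n/σ²; posterior mean is the precision-weighted average of μ₀ and x̄.
σ₀² = 7.26² = 52.7076, σ² = 3.85² = 14.8225. Prior precision 1/σ₀² = 1/52.7076; data precision n/σ² = 5/14.8225.
w = (n/σ²)/(1/σ₀² + n/σ²) = n·σ₀²/(σ² + n·σ₀²) = 5·52.7076/(14.8225 + 5·52.7076) = 263.538/278.3605 = 0.9468.

0.9468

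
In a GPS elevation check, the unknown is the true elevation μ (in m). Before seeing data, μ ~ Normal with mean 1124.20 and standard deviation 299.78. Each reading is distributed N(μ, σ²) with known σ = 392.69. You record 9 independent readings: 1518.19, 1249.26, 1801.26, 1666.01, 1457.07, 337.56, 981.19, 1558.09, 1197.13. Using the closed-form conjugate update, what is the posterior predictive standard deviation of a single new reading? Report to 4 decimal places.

410.6041

For Normal data with known variance σ², a Normal(μ₀, σ₀²) prior on μ is conjugate. Posterior precision = 1/σ₀² + n/σ²; posterior mean is the precision-weighted average of μ₀ and x̄.
σ₀² = 299.78² = 89868.0484, σ² = 392.69² = 154205.4361; σ² + n·σ₀² = 154205.4361 + 9·89868.0484 = 963017.8717.
Posterior precision = 1/σ₀² + n/σ² = 1/89868.0484 + 9/154205.4361 = (σ² + n·σ₀²)/(σ₀²σ²) = 963017.8717/(89868.0484·154205.4361); posterior variance σₙ² = σ₀²σ²/(σ² + n·σ₀²) = 89868.0484·154205.4361/963017.8717 = 14390.326496.
Predictive variance for one new observation = σₙ² + σ² = 89868.0484·154205.4361/963017.8717 + 154205.4361 = σ²·(σ₀² + 963017.8717)/963017.8717 = 154205.4361·1052885.9201/963017.8717 = 168595.762596; SD = √(154205.4361·1052885.9201/963017.8717) = 410.6041.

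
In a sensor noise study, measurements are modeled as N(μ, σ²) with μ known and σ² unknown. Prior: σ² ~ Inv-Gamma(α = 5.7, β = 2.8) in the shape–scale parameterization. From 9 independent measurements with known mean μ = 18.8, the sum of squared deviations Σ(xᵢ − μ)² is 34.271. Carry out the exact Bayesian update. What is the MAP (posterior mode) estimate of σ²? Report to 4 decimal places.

1.7800

With known mean μ and an Inverse-Gamma(α, β) prior on σ², the Normal likelihood is conjugate: posterior is Inv-Gamma(α + n/2, β + Σ(xᵢ−μ)²/2).
Posterior: Inv-Gamma(5.7 + 9/2, 2.8 + 34.271/2) = Inv-Gamma(10.20, 19.9355).
Mode = β/(α+1) = 19.9355/11.20 = 1.7800.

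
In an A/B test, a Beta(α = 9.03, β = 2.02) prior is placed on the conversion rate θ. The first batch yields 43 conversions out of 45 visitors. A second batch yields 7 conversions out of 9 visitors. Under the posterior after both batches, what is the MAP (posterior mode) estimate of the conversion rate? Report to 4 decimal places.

The Beta prior is conjugate to a Binomial/Bernoulli likelihood; the update adds successes to α and failures to β.
After batch 1: Beta(9.03+43, 2.02+2) = Beta(52.03, 4.02).
After batch 2: Beta(52.03+7, 4.02+2) = Beta(59.03, 6.02).
Mode of Beta(a,b) for a,b>1 is (a−1)/(a+b−2) = 58.03/63.05 = 0.9204.

0.9204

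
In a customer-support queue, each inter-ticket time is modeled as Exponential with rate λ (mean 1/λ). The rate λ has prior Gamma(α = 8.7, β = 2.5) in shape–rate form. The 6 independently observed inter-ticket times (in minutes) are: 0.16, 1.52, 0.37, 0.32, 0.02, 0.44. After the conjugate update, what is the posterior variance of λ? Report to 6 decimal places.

With a Gamma(shape α, rate β) prior on the exponential rate λ, the posterior after n observations with total T = Σxᵢ is Gamma(α+n, β+T).
Sum of observations T = 2.83 minutes; n = 6.
Posterior: Gamma(8.7+6, 2.5+2.83) = Gamma(14.7, 5.33).
Var = α/β² = 0.517443.

0.517443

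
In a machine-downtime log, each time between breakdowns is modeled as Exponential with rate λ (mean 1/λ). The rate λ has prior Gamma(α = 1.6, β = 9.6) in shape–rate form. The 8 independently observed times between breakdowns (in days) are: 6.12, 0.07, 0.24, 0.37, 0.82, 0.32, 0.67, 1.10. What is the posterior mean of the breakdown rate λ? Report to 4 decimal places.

0.4972

With a Gamma(shape α, rate β) prior on the exponential rate λ, the posterior after n observations with total T = Σxᵢ is Gamma(α+n, β+T).
Sum of observations T = 9.71 days; n = 8.
Posterior: Gamma(1.6+8, 9.6+9.71) = Gamma(9.6, 19.31).
Posterior mean of λ = α/β = 9.6/19.31 = 0.4972.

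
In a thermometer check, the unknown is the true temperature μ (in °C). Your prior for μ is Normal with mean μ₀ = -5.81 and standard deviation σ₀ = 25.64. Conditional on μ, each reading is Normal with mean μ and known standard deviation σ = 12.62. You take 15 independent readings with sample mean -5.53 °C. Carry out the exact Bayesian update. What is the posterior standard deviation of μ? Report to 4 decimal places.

For Normal data with known variance σ², a Normal(μ₀, σ₀²) prior on μ is conjugate. Posterior precision = 1/σ₀² + n/σ²; posterior mean is the precision-weighted average of μ₀ and x̄.
σ₀² = 25.64² = 657.4096, σ² = 12.62² = 159.2644; σ² + n·σ₀² = 159.2644 + 15·657.4096 = 10020.4084.
Posterior precision = 1/σ₀² + n/σ² = 1/657.4096 + 15/159.2644 = (σ² + n·σ₀²)/(σ₀²σ²) = 10020.4084/(657.4096·159.2644); posterior variance σₙ² = σ₀²σ²/(σ² + n·σ₀²) = 657.4096·159.2644/10020.4084 = 10.448870.
Posterior SD = √σₙ² = √(657.4096·159.2644/10020.4084) = 3.2325.

3.2325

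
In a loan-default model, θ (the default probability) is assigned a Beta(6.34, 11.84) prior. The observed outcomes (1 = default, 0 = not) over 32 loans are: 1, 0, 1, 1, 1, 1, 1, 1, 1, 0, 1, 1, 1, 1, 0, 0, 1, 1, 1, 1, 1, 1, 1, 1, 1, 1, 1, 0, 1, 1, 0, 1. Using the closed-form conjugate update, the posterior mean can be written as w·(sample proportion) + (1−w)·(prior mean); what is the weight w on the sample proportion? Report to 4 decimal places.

The Beta prior is conjugate to a Binomial/Bernoulli likelihood; the update adds successes to α and failures to β.
Posterior mean = (α₀+k)/(α₀+β₀+n) = [n/(α₀+β₀+n)]·(k/n) + [(α₀+β₀)/(α₀+β₀+n)]·α₀/(α₀+β₀), so only n and the prior enter the weight.
The weight on the data is w = n/(α₀+β₀+n) = 32/(6.34+11.84+32) = 32/50.18 = 0.6377.

0.6377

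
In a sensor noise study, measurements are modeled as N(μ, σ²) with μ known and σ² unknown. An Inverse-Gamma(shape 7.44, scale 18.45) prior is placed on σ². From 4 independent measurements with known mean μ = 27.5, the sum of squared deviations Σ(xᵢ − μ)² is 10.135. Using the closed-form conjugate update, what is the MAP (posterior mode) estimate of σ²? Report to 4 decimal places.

2.2526

With known mean μ and an Inverse-Gamma(α, β) prior on σ², the Normal likelihood is conjugate: posterior is Inv-Gamma(α + n/2, β + Σ(xᵢ−μ)²/2).
Posterior: Inv-Gamma(7.44 + 4/2, 18.45 + 10.135/2) = Inv-Gamma(9.44, 23.5175).
Mode = β/(α+1) = 23.5175/10.44 = 2.2526.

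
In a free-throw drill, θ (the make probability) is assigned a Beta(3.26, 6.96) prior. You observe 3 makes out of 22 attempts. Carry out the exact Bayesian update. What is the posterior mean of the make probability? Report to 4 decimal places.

0.1943

The Beta prior is conjugate to a Binomial/Bernoulli likelihood; the update adds successes to α and failures to β.
Posterior: Beta(α+k, β+n−k) = Beta(3.26+3, 6.96+19) = Beta(6.26, 25.96).
Posterior mean = α/(α+β) = 6.26/32.22 = 0.1943.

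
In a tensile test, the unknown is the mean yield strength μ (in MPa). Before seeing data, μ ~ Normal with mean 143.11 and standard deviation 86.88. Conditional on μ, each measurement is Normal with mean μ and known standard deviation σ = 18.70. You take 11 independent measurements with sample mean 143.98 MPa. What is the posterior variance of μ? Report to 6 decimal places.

For Normal data with known variance σ², a Normal(μ₀, σ₀²) prior on μ is conjugate. Posterior precision = 1/σ₀² + n/σ²; posterior mean is the precision-weighted average of μ₀ and x̄.
σ₀² = 86.88² = 7548.1344, σ² = 18.70² = 349.69; σ² + n·σ₀² = 349.69 + 11·7548.1344 = 83379.1684.
Posterior precision = 1/σ₀² + n/σ² = 1/7548.1344 + 11/349.69 = (σ² + n·σ₀²)/(σ₀²σ²) = 83379.1684/(7548.1344·349.69); posterior variance σₙ² = σ₀²σ²/(σ² + n·σ₀²) = 7548.1344·349.69/83379.1684 = 31.656674.

31.656674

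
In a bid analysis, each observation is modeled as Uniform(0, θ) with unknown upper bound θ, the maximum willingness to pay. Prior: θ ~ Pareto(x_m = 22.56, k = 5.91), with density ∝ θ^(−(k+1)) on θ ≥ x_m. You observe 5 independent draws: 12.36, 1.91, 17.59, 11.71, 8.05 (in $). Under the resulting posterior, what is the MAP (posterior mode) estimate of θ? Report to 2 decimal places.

22.56

A Pareto(scale x_m, shape k) prior on the upper bound θ of Uniform(0, θ) is conjugate: posterior is Pareto(max(x_m, max xᵢ), k + n).
Sample maximum = 17.59; prior scale x_m = 22.56 → posterior scale = max = 22.56.
Posterior shape = 5.91 + 5 = 10.91.
The Pareto density is decreasing on [x_m, ∞), so the mode is x_m = 22.56.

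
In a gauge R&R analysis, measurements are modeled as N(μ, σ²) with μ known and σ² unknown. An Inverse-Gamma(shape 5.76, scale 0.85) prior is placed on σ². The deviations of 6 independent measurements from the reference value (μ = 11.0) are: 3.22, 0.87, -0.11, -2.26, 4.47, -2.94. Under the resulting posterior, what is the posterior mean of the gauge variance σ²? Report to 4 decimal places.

3.0006

With known mean μ and an Inverse-Gamma(α, β) prior on σ², the Normal likelihood is conjugate: posterior is Inv-Gamma(α + n/2, β + Σ(xᵢ−μ)²/2).
Σ(xᵢ−μ)² = (3.22)² + (0.87)² + (-0.11)² + (-2.26)² + (4.47)² + (-2.94)² = 44.8695.
Posterior: Inv-Gamma(5.76 + 6/2, 0.85 + 44.8695/2) = Inv-Gamma(8.76, 23.28475).
E[σ²|data] = β/(α−1) = 23.28475/7.76 = 3.0006.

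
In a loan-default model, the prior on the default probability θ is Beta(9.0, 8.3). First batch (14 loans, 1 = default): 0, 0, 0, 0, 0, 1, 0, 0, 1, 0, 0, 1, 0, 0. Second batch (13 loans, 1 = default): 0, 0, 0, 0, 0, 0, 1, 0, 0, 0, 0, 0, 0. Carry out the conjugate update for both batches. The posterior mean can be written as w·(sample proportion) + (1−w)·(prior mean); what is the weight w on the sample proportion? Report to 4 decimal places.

The Beta prior is conjugate to a Binomial/Bernoulli likelihood; the update adds successes to α and failures to β.
Total number of loans: n = 14 + 13 = 27.
Posterior mean = (α₀+k)/(α₀+β₀+n) = [n/(α₀+β₀+n)]·(k/n) + [(α₀+β₀)/(α₀+β₀+n)]·α₀/(α₀+β₀), so only n and the prior enter the weight.
The weight on the data is w = n/(α₀+β₀+n) = 27/(9.0+8.3+27) = 27/44.3 = 0.6095.

0.6095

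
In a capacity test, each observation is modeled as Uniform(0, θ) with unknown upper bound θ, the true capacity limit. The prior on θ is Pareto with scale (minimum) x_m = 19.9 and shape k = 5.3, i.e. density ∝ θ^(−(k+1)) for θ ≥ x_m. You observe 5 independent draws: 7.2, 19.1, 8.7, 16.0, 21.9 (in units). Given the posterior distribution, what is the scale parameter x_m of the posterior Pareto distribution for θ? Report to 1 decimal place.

21.9

A Pareto(scale x_m, shape k) prior on the upper bound θ of Uniform(0, θ) is conjugate: posterior is Pareto(max(x_m, max xᵢ), k + n).
Sample maximum = 21.9; prior scale x_m = 19.9 → posterior scale = max = 21.9.
Posterior shape = 5.3 + 5 = 10.3.
Posterior scale x_m = 21.9.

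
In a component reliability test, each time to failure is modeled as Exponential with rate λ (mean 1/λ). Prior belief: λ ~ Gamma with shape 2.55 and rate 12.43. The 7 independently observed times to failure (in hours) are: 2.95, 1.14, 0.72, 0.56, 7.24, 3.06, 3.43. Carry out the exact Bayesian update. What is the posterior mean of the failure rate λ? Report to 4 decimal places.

0.3029

With a Gamma(shape α, rate β) prior on the exponential rate λ, the posterior after n observations with total T = Σxᵢ is Gamma(α+n, β+T).
Sum of observations T = 19.10 hours; n = 7.
Posterior: Gamma(2.55+7, 12.43+19.10) = Gamma(9.55, 31.53).
Posterior mean of λ = α/β = 9.55/31.53 = 0.3029.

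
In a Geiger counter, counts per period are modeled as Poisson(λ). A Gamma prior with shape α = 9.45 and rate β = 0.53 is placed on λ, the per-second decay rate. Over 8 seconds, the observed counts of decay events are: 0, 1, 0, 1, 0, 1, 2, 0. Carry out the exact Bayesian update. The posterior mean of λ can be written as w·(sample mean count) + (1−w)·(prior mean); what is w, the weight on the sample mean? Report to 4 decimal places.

0.9379

With a Gamma(shape α, rate β) prior, the Poisson likelihood is conjugate: the posterior is Gamma(α + ΣXᵢ, β + n).
Posterior mean = (α₀+S)/(β₀+n) = [n/(β₀+n)]·(S/n) + [β₀/(β₀+n)]·(α₀/β₀), so only n and β₀ enter the weight.
Weight on data w = n/(β₀+n) = 8/(0.53+8) = 8/8.53 = 0.9379.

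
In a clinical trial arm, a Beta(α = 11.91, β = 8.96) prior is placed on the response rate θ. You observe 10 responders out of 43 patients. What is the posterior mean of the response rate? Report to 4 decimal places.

The Beta prior is conjugate to a Binomial/Bernoulli likelihood; the update adds successes to α and failures to β.
Posterior: Beta(α+k, β+n−k) = Beta(11.91+10, 8.96+33) = Beta(21.91, 41.96).
Posterior mean = α/(α+β) = 21.91/63.87 = 0.3430.

0.3430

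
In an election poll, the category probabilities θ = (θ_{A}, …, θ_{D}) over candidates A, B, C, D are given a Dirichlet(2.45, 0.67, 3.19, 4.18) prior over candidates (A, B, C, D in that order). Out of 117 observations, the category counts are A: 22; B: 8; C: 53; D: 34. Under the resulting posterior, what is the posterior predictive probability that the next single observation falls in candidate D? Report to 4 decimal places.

The Dirichlet prior is conjugate to the Multinomial likelihood: each posterior αⱼ = prior αⱼ + observed count nⱼ.
Posterior concentration: (24.45, 8.67, 56.19, 38.18), total = 127.49.
P(next = D | data) = α_{D}/Σα = 0.2995.

0.2995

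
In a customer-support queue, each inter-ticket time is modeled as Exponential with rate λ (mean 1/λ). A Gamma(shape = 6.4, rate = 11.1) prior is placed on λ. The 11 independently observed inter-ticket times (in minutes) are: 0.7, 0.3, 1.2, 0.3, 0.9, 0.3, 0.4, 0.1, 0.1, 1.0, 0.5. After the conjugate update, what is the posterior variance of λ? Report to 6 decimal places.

With a Gamma(shape α, rate β) prior on the exponential rate λ, the posterior after n observations with total T = Σxᵢ is Gamma(α+n, β+T).
Sum of observations T = 5.8 minutes; n = 11.
Posterior: Gamma(6.4+11, 11.1+5.8) = Gamma(17.4, 16.9).
Var = α/β² = 0.060922.

0.060922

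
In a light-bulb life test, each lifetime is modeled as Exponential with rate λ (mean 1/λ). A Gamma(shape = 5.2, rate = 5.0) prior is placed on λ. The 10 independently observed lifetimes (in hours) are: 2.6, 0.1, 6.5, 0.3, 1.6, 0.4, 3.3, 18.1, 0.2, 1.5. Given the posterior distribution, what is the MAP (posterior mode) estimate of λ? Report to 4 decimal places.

With a Gamma(shape α, rate β) prior on the exponential rate λ, the posterior after n observations with total T = Σxᵢ is Gamma(α+n, β+T).
Sum of observations T = 34.6 hours; n = 10.
Posterior: Gamma(5.2+10, 5.0+34.6) = Gamma(15.2, 39.6).
Mode = (α−1)/β = 0.3586.

0.3586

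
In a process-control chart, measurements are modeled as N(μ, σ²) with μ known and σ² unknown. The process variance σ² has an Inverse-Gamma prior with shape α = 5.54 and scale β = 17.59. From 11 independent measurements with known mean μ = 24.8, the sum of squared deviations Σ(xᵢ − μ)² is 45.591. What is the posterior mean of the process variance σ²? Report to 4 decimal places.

4.0225

With known mean μ and an Inverse-Gamma(α, β) prior on σ², the Normal likelihood is conjugate: posterior is Inv-Gamma(α + n/2, β + Σ(xᵢ−μ)²/2).
Posterior: Inv-Gamma(5.54 + 11/2, 17.59 + 45.591/2) = Inv-Gamma(11.04, 40.3855).
E[σ²|data] = β/(α−1) = 40.3855/10.04 = 4.0225.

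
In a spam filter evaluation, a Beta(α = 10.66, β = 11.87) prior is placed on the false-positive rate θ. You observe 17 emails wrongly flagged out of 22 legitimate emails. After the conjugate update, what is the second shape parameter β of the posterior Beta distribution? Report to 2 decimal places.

The Beta prior is conjugate to a Binomial/Bernoulli likelihood; the update adds successes to α and failures to β.
Posterior: Beta(α+k, β+n−k) = Beta(10.66+17, 11.87+5) = Beta(27.66, 16.87).
Posterior β = 16.87.

16.87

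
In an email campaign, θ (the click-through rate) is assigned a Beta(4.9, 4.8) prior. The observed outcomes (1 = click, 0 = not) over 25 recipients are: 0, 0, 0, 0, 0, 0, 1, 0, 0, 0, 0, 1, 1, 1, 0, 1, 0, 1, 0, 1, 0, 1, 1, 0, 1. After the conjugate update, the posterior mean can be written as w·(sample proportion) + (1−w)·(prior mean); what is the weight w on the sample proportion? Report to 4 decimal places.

The Beta prior is conjugate to a Binomial/Bernoulli likelihood; the update adds successes to α and failures to β.
Posterior mean = (α₀+k)/(α₀+β₀+n) = [n/(α₀+β₀+n)]·(k/n) + [(α₀+β₀)/(α₀+β₀+n)]·α₀/(α₀+β₀), so only n and the prior enter the weight.
The weight on the data is w = n/(α₀+β₀+n) = 25/(4.9+4.8+25) = 25/34.7 = 0.7205.

0.7205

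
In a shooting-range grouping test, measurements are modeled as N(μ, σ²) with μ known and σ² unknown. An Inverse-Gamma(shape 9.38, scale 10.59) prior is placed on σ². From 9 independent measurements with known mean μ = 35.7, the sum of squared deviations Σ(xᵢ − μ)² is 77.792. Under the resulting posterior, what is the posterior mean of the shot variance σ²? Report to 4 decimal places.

With known mean μ and an Inverse-Gamma(α, β) prior on σ², the Normal likelihood is conjugate: posterior is Inv-Gamma(α + n/2, β + Σ(xᵢ−μ)²/2).
Posterior: Inv-Gamma(9.38 + 9/2, 10.59 + 77.792/2) = Inv-Gamma(13.88, 49.4860).
E[σ²|data] = β/(α−1) = 49.4860/12.88 = 3.8421.

3.8421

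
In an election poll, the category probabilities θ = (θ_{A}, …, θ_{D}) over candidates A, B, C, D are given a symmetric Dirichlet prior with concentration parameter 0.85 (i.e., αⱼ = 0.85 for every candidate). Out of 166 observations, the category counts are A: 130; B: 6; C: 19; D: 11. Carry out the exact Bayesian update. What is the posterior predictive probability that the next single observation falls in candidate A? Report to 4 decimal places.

The Dirichlet prior is conjugate to the Multinomial likelihood: each posterior αⱼ = prior αⱼ + observed count nⱼ.
Posterior concentration: (130.85, 6.85, 19.85, 11.85), total = 169.40.
P(next = A | data) = α_{A}/Σα = 0.7724.

0.7724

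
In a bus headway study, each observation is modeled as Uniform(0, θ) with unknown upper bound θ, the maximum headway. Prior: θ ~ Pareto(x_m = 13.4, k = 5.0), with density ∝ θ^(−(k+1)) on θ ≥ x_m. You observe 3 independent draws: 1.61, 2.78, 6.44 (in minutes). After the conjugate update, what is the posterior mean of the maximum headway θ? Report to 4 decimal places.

15.3143

A Pareto(scale x_m, shape k) prior on the upper bound θ of Uniform(0, θ) is conjugate: posterior is Pareto(max(x_m, max xᵢ), k + n).
Sample maximum = 6.44; prior scale x_m = 13.4 → posterior scale = max = 13.40.
Posterior shape = 5.0 + 3 = 8.0.
E[θ|data] = k·x_m/(k−1) = 8.0·13.40/7.0 = 15.3143.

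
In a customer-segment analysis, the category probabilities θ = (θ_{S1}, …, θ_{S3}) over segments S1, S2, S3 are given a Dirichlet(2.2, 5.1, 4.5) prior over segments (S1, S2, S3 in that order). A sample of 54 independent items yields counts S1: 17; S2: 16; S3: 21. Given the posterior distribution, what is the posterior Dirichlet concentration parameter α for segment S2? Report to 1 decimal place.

21.1

The Dirichlet prior is conjugate to the Multinomial likelihood: each posterior αⱼ = prior αⱼ + observed count nⱼ.
Posterior concentration: (19.2, 21.1, 25.5), total = 65.8.
α_{S2} = 5.1 + 16 = 21.1.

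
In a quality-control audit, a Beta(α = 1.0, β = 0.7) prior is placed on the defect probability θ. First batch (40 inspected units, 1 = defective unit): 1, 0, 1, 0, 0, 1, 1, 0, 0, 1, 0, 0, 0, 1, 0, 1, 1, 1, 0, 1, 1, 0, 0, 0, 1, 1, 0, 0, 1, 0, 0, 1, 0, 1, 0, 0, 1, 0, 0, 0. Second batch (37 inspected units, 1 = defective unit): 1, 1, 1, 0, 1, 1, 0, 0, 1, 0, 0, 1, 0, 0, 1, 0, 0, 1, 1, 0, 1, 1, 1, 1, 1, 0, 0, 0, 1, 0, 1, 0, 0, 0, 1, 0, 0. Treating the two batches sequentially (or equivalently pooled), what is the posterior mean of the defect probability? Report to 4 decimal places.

0.4574

The Beta prior is conjugate to a Binomial/Bernoulli likelihood; the update adds successes to α and failures to β.
After batch 1: Beta(1.0+17, 0.7+23) = Beta(18.0, 23.7).
After batch 2: Beta(18.0+18, 23.7+19) = Beta(36.0, 42.7).
Posterior mean = α/(α+β) = 36.0/78.7 = 0.4574.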